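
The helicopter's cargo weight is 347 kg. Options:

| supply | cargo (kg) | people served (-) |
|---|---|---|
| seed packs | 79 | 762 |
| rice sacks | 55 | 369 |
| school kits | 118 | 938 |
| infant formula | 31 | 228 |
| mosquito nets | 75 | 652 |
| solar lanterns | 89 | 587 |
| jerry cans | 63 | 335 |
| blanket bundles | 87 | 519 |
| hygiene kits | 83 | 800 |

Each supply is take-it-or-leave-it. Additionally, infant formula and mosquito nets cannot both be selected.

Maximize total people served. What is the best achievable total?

2869

Taking seed packs + rice sacks + school kits + hygiene kits: 335 kg used, 2869 in people served.
An exhaustive check of the 512 subsets confirms 2869.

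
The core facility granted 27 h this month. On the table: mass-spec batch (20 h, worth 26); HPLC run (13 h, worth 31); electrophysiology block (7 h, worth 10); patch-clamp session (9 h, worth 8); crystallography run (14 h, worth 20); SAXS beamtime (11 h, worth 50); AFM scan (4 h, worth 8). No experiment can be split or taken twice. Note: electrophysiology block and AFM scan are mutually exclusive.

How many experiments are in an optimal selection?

2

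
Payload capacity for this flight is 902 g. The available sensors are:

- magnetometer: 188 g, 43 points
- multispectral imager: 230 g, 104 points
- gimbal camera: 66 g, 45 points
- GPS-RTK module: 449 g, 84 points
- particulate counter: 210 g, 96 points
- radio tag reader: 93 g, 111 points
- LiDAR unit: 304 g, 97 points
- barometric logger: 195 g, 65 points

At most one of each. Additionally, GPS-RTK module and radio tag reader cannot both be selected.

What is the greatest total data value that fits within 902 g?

422

Taking the top-ratio sensors first gives multispectral imager + gimbal camera + particulate counter + radio tag reader + barometric logger for 421 (794 g).
The 210 g tied up in particulate counter is better spent on LiDAR unit — total rises to 422 (888 g).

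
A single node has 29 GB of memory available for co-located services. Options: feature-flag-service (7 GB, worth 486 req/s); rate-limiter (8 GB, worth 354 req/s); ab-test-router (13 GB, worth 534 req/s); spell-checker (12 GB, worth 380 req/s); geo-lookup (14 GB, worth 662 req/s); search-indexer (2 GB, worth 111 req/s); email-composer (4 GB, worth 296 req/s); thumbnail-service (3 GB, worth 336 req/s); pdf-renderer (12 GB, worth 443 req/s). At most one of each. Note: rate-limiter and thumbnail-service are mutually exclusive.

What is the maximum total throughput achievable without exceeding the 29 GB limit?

Best packing: feature-flag-service + geo-lookup + email-composer + thumbnail-service — 28 GB, 1780 total.

1780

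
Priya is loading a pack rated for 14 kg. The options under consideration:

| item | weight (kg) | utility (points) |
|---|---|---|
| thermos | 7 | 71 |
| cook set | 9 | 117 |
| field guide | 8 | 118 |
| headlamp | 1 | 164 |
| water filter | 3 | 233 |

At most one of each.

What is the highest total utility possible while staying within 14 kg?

Best packing: field guide + headlamp + water filter — 12 kg, 515 total.
The closest alternative, cook set + headlamp + water filter, reaches only 514.

515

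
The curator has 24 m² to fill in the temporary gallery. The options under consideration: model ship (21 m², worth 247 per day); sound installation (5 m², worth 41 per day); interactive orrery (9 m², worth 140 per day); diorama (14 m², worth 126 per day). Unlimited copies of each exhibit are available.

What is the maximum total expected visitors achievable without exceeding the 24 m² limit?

321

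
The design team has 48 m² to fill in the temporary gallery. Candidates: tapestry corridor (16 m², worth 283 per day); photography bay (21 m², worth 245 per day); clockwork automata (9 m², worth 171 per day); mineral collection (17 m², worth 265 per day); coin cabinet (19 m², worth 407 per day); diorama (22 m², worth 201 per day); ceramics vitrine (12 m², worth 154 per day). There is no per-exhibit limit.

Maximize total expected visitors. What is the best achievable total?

Ranking by ratio (expected visitors/m²): coin cabinet 21.42, clockwork automata 19.00, tapestry corridor 17.69, mineral collection 15.59.
Best packing: clockwork automata + 2×coin cabinet — 47 m², 985 total.
Every other selection either busts 48 m² or fails to beat 985.

985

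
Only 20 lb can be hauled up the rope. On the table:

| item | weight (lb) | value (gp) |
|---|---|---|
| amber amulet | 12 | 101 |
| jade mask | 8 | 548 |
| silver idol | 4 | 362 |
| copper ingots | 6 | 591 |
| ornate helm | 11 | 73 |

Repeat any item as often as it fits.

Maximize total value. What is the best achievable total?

1906

A density-first pass picks 3×copper ingots — 1773 at 18 lb.
Replace copper ingots with 2×silver idol: the trade gains 133 net, giving 1906 at 20 lb.
That's the maximum — no swap from here does better than 1906.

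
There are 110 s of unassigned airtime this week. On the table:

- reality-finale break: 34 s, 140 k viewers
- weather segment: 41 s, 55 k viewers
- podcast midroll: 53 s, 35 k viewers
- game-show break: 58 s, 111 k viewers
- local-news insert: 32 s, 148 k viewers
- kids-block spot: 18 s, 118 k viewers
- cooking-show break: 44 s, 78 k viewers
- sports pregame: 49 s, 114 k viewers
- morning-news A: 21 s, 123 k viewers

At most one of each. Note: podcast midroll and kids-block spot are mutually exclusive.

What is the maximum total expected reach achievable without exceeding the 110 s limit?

Density check — kids-block spot 6.56, morning-news A 5.86, local-news insert 4.62, reality-finale break 4.12 are the best per s.
Reality-finale break + local-news insert + kids-block spot + morning-news A uses 105 of the 110 s and totals 529.
Next best is reality-finale break + local-news insert + morning-news A at 411 (87 s) — short by 118.

529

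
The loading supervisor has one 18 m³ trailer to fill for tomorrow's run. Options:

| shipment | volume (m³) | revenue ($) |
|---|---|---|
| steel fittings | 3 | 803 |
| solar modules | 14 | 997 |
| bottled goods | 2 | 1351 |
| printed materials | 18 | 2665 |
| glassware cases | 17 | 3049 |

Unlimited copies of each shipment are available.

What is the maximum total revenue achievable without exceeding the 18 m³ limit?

12159

The ratio ordering already packs tightly: 9×bottled goods, 18 m³, 12159.
Every other selection either busts 18 m³ or fails to beat 12159.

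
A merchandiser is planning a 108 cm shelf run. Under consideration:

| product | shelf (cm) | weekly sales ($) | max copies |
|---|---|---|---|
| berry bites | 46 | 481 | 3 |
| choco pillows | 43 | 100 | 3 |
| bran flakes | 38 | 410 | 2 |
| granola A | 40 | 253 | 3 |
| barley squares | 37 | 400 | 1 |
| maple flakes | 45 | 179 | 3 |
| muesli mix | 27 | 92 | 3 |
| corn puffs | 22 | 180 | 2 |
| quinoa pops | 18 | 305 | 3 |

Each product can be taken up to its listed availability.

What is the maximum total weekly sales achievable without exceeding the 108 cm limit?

1396

Greedy by ratio would take barley squares + 3×quinoa pops: 91 cm used, total 1315.
Dropping barley squares frees 37 cm; slotting in berry bites (46 cm) lifts the total to 1396 at 100 cm.
No other feasible combination exceeds 1396.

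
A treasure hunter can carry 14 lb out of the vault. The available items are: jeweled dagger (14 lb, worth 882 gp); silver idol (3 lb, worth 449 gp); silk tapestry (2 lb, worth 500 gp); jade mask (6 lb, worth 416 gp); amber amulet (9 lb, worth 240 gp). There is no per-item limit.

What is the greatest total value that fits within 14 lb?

3500

The ratio ordering already packs tightly: 7×silk tapestry, 14 lb, 3500.
That's the maximum — no swap from here does better than 3500.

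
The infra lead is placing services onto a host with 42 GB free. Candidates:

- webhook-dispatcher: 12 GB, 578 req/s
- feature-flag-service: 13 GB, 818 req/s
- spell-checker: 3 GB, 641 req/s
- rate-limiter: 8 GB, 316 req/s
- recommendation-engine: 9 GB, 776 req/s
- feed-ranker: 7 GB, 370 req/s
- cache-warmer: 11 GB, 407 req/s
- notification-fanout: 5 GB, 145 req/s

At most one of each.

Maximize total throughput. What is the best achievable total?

Density check — spell-checker 213.67, recommendation-engine 86.22, feature-flag-service 62.92 are the best per GB.
The ratio heuristic lands on feature-flag-service + spell-checker + rate-limiter + recommendation-engine + feed-ranker (2921) but leaves 2 GB idle.
Replace rate-limiter and feed-ranker with webhook-dispatcher + notification-fanout: the trade gains 37 net, giving 2958 at 42 GB.
Nothing else within 42 GB beats 2958.

2958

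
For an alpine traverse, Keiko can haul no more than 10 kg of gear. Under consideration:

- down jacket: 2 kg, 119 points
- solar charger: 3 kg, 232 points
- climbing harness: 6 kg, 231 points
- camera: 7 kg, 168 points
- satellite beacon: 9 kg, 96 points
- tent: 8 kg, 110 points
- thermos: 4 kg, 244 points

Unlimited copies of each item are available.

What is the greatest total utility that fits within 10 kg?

708

Greedy by ratio would take 3×solar charger: 9 kg used, total 696.
The 3 kg tied up in solar charger is better spent on thermos — total rises to 708 (10 kg).
Nothing else within 10 kg beats 708.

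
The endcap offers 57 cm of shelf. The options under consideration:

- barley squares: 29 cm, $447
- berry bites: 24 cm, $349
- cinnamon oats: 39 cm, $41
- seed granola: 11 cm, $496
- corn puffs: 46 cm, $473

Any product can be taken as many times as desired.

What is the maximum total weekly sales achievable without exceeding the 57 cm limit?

2480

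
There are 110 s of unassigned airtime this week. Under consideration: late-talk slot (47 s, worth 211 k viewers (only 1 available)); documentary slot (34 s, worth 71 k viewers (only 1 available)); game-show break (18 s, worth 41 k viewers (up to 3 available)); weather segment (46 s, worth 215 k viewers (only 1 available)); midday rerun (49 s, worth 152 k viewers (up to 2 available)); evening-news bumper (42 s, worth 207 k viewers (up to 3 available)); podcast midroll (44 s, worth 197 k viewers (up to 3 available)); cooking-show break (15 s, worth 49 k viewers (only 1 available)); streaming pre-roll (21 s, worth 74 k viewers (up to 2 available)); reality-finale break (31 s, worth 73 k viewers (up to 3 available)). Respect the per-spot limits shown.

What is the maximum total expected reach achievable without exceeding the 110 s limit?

By expected reach per s: evening-news bumper 4.93, weather segment 4.67, late-talk slot 4.49 lead.
The ratio heuristic lands on 2×evening-news bumper + streaming pre-roll (488) but leaves 5 s idle.
The 42 s tied up in evening-news bumper is better spent on weather segment — total rises to 496 (109 s).
That's the maximum — no swap from here does better than 496.

496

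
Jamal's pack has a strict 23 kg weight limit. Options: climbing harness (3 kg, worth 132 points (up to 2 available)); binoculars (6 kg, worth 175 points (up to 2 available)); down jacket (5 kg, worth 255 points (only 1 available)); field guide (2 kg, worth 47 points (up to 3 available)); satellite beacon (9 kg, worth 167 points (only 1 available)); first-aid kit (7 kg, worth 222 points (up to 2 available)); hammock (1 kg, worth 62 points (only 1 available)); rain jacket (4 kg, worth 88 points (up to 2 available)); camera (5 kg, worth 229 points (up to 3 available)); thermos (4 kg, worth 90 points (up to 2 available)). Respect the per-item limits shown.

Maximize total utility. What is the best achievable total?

1074

Taking the top-ratio items first gives down jacket + field guide + hammock + 3×camera for 1051 (23 kg).
Replace field guide and hammock with climbing harness: the trade gains 23 net, giving 1074 at 23 kg.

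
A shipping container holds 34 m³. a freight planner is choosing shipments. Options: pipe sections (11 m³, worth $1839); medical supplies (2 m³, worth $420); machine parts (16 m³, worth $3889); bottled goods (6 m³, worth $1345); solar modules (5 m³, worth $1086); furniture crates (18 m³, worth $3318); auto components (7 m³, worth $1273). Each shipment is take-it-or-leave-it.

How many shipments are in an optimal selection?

4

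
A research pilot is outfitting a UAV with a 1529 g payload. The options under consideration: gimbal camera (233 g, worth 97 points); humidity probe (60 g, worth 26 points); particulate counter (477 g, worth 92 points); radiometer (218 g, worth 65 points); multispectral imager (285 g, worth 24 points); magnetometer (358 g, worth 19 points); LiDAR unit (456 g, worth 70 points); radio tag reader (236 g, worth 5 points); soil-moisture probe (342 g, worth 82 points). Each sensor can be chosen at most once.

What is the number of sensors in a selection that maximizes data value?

5

Optimal total is 362.
gimbal camera + humidity probe + particulate counter + radiometer + soil-moisture probe hits 362 at 1330 g.
All optima have 5 sensors.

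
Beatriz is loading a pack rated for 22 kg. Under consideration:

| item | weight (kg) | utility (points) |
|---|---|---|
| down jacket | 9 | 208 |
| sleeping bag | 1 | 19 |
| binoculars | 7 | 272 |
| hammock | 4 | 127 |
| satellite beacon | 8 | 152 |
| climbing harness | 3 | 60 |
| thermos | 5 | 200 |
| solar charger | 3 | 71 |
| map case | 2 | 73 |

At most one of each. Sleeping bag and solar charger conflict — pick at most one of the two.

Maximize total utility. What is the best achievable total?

751

Best packing: sleeping bag + binoculars + hammock + climbing harness + thermos + map case — 22 kg, 751 total.
Runner-up binoculars + hammock + thermos + solar charger + map case tops out at 743.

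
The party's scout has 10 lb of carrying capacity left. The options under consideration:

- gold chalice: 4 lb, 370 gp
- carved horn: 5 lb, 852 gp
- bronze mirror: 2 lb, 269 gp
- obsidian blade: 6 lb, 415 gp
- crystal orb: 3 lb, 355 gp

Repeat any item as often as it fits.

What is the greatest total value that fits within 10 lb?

Density check — carved horn 170.40, bronze mirror 134.50, crystal orb 118.33 are the best per lb.
Best packing: 2×carved horn — 10 lb, 1704 total.
Nothing else within 10 lb beats 1704.

1704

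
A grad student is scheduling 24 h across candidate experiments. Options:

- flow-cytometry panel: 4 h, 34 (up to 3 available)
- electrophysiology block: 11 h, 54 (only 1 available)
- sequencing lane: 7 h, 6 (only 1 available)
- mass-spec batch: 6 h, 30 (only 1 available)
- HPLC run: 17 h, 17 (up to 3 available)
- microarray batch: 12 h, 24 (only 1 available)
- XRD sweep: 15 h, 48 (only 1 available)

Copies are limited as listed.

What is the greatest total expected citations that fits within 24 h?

156

Filling by ratio: 3×flow-cytometry panel + mass-spec batch for 132, with 6 h left unused.
Replace mass-spec batch with electrophysiology block: the trade gains 24 net, giving 156 at 23 h.
The spare 1 h is too small for any remaining experiment, and no exchange beats 156.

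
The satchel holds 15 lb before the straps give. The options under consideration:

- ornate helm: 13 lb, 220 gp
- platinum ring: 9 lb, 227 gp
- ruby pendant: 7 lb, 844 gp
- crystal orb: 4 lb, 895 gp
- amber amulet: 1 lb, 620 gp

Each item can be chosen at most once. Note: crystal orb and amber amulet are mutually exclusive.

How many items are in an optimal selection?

Best achievable value is 1739.
For example ruby pendant + crystal orb achieves it, using 11 lb.
Every optimal selection uses 2 items.

2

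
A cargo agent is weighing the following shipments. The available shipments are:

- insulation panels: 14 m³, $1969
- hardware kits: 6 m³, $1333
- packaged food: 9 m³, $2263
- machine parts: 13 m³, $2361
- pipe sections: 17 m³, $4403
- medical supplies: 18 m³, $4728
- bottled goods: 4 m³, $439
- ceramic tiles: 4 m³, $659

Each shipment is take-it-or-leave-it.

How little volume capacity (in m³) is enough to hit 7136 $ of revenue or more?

30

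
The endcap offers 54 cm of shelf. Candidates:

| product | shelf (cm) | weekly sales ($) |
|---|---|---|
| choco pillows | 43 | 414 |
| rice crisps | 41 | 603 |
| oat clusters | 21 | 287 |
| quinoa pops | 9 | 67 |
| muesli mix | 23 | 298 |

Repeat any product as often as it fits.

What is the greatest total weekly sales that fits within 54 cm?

670

Ranking by ratio (weekly sales/cm): rice crisps 14.71, oat clusters 13.67, muesli mix 12.96.
The ratio ordering already packs tightly: rice crisps + quinoa pops, 50 cm, 670.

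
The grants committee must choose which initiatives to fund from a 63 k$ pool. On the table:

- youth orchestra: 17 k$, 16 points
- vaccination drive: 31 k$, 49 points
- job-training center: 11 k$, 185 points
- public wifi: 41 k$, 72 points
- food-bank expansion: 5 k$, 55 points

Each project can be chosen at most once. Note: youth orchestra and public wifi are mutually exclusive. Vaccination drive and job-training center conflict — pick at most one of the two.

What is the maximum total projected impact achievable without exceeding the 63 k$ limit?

312

By projected impact per k$: job-training center 16.82, food-bank expansion 11.00, public wifi 1.76 lead.
Job-training center + public wifi + food-bank expansion uses 57 of the 63 k$ and totals 312.
No other feasible combination exceeds 312.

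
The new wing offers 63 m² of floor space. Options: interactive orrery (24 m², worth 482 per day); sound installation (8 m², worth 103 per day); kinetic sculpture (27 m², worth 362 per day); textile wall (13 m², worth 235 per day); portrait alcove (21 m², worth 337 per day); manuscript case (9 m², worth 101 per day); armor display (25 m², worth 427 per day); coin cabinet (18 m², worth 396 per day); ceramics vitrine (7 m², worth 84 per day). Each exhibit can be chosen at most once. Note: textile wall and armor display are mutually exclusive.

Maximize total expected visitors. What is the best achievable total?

1216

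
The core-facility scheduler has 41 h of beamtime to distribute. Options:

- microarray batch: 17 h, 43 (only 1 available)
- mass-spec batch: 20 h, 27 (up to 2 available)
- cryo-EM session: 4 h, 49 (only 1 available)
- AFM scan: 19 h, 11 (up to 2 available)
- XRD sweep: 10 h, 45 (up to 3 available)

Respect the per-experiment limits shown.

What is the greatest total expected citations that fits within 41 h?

By expected citations per h: cryo-EM session 12.25, XRD sweep 4.50, microarray batch 2.53, mass-spec batch 1.35 lead.
The ratio ordering already packs tightly: cryo-EM session + 3×XRD sweep, 34 h, 184.
Every other selection either busts 41 h or exceeds an availability limit or fails to beat 184.

184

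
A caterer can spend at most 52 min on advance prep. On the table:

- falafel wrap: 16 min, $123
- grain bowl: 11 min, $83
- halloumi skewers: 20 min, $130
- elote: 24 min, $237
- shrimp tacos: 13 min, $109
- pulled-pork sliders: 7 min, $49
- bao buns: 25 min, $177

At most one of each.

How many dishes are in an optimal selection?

Best achievable profit is 443.
One optimal bundle: falafel wrap + grain bowl + elote (51 min).
All optima have 3 dishes.

3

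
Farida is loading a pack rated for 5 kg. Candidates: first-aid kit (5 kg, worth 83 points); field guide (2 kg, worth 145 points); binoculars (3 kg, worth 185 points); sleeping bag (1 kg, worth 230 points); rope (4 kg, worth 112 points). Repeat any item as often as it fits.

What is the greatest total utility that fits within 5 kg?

1150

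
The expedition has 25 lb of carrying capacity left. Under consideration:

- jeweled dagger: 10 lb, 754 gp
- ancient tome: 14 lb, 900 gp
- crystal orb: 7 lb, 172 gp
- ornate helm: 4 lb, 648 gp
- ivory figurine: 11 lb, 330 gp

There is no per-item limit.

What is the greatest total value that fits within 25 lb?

3888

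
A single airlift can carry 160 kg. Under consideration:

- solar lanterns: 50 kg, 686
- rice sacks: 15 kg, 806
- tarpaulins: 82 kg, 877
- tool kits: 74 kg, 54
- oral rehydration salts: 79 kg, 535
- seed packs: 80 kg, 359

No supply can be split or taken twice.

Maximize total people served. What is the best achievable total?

Solar lanterns + rice sacks + tarpaulins uses 147 of the 160 kg and totals 2369.

2369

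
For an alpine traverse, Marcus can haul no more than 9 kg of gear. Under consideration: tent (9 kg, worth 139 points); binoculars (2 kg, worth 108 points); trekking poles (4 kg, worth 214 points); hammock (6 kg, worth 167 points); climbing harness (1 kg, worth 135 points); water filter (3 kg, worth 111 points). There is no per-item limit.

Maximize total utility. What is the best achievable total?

Best packing: 9×climbing harness — 9 kg, 1215 total.
Nothing else within 9 kg beats 1215.

1215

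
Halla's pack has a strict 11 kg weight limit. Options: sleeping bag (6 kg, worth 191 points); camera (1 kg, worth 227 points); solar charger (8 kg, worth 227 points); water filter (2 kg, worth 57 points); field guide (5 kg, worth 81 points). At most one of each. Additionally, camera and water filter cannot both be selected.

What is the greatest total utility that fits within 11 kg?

454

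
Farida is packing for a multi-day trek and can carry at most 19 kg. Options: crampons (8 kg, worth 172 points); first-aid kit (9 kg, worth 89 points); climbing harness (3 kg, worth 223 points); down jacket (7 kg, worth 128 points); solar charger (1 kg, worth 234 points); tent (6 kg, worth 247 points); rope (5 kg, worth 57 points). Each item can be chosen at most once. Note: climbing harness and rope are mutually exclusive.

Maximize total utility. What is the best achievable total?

876

Best packing: crampons + climbing harness + solar charger + tent — 18 kg, 876 total.
The closest alternative, climbing harness + down jacket + solar charger + tent, reaches only 832.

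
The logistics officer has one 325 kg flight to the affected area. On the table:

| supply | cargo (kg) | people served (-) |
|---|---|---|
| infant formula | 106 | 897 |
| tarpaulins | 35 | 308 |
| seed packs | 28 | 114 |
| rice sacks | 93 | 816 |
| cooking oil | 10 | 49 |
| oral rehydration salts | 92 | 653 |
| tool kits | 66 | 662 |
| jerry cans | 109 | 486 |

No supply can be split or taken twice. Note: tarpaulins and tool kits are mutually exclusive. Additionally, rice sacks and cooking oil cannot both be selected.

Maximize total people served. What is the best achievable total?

Taking infant formula + seed packs + rice sacks + tool kits: 293 kg used, 2489 in people served.
Next best is infant formula + seed packs + rice sacks + oral rehydration salts at 2480 (319 kg) — short by 9.

2489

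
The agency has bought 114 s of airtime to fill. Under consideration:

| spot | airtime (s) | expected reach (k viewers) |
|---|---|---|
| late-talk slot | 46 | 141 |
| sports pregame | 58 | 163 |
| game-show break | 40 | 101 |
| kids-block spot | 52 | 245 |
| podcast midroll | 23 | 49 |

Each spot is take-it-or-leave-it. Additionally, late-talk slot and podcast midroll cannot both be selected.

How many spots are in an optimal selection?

The maximum expected reach within 114 s is 408.
For example sports pregame + kids-block spot achieves it, using 110 s.
Any selection reaching 408 contains exactly 2 spots.

2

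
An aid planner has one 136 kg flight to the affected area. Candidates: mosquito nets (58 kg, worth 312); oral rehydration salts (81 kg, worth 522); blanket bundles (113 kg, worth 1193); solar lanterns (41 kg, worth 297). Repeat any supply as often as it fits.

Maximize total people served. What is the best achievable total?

Blanket bundles uses 113 of the 136 kg and totals 1193.

1193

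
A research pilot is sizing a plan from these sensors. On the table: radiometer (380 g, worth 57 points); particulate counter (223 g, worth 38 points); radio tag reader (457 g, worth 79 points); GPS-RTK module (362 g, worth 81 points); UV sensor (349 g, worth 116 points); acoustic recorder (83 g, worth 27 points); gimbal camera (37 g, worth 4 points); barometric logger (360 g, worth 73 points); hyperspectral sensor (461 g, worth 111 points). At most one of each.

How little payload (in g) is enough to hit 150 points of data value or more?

572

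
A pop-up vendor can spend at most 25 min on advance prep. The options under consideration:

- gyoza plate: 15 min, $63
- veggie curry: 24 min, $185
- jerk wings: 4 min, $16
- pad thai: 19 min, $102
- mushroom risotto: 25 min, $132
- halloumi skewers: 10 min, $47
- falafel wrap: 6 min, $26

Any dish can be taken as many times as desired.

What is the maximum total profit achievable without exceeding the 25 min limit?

Density check — veggie curry 7.71, pad thai 5.37, mushroom risotto 5.28 are the best per min.
Veggie curry uses 24 of the 25 min and totals 185.
No other feasible combination exceeds 185.

185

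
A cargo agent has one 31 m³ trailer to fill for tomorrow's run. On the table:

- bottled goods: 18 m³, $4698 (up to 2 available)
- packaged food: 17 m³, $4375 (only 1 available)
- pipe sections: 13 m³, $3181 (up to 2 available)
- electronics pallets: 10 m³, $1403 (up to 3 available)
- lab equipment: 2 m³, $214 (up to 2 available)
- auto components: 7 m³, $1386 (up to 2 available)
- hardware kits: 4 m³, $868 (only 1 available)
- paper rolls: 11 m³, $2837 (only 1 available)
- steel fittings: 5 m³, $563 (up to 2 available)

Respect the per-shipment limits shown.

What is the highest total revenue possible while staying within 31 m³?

7879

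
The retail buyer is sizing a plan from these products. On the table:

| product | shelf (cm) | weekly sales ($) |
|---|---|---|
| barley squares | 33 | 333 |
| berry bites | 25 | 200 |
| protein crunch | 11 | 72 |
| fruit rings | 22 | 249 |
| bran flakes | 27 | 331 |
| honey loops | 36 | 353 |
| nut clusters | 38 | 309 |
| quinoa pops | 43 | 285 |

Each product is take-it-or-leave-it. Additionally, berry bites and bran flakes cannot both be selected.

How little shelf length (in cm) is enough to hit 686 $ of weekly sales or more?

Minimise cm subject to total weekly sales ≥ 686.
barley squares + honey loops: 686 weekly sales at 69 cm.
Below 69 cm the best achievable stays under 686.

69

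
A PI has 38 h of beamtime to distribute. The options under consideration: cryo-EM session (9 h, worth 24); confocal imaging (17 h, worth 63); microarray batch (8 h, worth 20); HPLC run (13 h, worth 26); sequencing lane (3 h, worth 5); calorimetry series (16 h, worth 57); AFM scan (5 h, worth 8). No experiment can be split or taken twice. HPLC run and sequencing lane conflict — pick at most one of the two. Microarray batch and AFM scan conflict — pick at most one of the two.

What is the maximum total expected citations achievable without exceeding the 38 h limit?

By expected citations per h: confocal imaging 3.71, calorimetry series 3.56, cryo-EM session 2.67, microarray batch 2.50 lead.
The ratio heuristic lands on confocal imaging + sequencing lane + calorimetry series (125) but leaves 2 h idle.
Replace sequencing lane with AFM scan: the trade gains 3 net, giving 128 at 38 h.

128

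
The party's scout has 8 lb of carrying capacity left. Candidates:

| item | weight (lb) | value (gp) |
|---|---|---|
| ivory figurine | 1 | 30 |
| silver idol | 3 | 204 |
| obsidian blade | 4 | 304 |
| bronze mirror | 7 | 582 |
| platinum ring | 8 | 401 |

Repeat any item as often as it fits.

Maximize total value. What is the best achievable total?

612

Ranking by ratio (value/lb): bronze mirror 83.14, obsidian blade 76.00, silver idol 68.00.
Best packing: ivory figurine + bronze mirror — 8 lb, 612 total.
Every other selection either busts 8 lb or fails to beat 612.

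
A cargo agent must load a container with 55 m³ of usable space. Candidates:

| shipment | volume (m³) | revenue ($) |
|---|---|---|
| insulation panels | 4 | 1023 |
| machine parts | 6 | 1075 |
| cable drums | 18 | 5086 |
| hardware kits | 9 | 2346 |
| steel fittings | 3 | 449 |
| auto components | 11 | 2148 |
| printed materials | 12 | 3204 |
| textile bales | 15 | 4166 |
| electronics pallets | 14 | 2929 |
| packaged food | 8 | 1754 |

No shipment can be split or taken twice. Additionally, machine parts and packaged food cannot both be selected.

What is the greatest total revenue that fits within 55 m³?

Cable drums + hardware kits + printed materials + textile bales uses 54 of the 55 m³ and totals 14802.
The closest alternative, insulation panels + machine parts + cable drums + printed materials + textile bales, reaches only 14554.

14802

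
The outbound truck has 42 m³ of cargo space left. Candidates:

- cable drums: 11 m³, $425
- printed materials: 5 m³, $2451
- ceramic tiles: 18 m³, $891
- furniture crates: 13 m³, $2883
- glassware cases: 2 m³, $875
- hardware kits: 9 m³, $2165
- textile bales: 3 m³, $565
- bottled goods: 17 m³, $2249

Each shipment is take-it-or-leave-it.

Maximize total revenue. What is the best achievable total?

9023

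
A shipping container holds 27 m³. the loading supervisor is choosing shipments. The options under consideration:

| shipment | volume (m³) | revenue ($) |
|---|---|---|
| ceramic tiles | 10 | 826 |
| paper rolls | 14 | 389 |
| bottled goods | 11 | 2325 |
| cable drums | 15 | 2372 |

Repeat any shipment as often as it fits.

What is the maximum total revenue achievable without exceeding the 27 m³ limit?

4697

The ratio heuristic lands on 2×bottled goods (4650) but leaves 5 m³ idle.
Replace bottled goods with cable drums: the trade gains 47 net, giving 4697 at 26 m³.
That's the maximum — no swap from here does better than 4697.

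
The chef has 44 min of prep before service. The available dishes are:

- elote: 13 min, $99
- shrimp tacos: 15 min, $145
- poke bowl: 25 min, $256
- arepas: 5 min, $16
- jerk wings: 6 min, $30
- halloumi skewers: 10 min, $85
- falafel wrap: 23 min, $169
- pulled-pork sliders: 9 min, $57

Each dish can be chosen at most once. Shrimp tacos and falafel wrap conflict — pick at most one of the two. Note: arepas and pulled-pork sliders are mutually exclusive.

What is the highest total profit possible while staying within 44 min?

401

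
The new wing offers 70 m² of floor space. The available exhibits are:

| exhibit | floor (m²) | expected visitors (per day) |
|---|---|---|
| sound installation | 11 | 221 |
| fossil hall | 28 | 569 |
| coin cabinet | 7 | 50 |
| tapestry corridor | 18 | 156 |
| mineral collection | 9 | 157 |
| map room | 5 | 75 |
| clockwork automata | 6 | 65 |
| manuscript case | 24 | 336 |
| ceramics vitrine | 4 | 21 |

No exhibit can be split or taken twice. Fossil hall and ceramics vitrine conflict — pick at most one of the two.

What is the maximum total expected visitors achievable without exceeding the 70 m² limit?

Density check — fossil hall 20.32, sound installation 20.09, mineral collection 17.44 are the best per m².
Taking sound installation + fossil hall + map room + manuscript case: 68 m² used, 1201 in expected visitors.

1201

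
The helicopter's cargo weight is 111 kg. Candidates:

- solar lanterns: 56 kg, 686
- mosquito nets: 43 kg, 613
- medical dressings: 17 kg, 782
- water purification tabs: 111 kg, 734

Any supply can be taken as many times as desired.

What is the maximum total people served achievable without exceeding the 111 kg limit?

Taking 6×medical dressings: 102 kg used, 4692 in people served.
Nothing else within 111 kg beats 4692.

4692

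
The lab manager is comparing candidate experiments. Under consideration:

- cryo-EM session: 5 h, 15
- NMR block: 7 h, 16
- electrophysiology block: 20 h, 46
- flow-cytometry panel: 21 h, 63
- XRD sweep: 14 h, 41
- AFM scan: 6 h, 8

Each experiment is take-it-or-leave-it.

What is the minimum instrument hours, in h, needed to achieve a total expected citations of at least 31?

Look for the lowest-instrument combination reaching 31.
cryo-EM session + NMR block: 31 expected citations at 12 h.
Any bundle with less than 12 h falls short of 31.

12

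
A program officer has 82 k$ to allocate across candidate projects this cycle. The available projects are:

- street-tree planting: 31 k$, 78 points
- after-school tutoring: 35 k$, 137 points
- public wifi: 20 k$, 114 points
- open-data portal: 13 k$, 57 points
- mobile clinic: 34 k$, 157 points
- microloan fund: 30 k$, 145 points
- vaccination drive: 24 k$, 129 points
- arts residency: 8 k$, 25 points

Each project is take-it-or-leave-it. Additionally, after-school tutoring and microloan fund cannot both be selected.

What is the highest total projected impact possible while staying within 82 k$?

The ratio ordering already packs tightly: public wifi + microloan fund + vaccination drive + arts residency, 82 k$, 413.

413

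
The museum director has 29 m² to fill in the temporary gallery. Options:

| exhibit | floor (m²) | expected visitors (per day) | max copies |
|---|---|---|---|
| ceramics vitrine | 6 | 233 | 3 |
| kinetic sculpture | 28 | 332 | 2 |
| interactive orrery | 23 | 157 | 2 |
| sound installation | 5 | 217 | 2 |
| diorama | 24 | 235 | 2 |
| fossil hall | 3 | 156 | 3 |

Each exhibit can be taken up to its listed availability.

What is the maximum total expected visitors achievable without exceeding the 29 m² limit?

1228

Taking the top-ratio exhibits first gives ceramics vitrine + 2×sound installation + 3×fossil hall for 1135 (25 m²).
The 8 m² tied up in sound installation and fossil hall is better spent on 2×ceramics vitrine — total rises to 1228 (29 m²).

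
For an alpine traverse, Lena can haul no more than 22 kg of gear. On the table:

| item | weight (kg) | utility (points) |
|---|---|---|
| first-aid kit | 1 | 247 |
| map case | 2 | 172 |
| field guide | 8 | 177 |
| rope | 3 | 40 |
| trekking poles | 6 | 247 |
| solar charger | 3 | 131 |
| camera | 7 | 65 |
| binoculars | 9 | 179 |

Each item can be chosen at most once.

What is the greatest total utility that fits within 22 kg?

976

Density check — first-aid kit 247.00, map case 86.00, solar charger 43.67, trekking poles 41.17 are the best per kg.
Taking the top-ratio items first gives first-aid kit + map case + field guide + trekking poles + solar charger for 974 (20 kg).
The 8 kg tied up in field guide is better spent on binoculars — total rises to 976 (21 kg).
No other feasible combination exceeds 976.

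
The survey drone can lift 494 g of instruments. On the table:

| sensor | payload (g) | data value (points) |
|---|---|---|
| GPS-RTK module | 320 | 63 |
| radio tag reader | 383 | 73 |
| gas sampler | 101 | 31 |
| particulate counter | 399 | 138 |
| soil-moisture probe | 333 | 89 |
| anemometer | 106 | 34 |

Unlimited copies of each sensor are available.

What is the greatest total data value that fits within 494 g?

138

Taking particulate counter: 399 g used, 138 in data value.
No other feasible combination exceeds 138.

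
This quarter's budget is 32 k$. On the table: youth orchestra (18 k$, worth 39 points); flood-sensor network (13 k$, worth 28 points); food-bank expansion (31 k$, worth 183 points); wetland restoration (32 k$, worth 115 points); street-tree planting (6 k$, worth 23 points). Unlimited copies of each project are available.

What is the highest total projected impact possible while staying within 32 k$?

Best packing: food-bank expansion — 31 k$, 183 total.
No other feasible combination exceeds 183.

183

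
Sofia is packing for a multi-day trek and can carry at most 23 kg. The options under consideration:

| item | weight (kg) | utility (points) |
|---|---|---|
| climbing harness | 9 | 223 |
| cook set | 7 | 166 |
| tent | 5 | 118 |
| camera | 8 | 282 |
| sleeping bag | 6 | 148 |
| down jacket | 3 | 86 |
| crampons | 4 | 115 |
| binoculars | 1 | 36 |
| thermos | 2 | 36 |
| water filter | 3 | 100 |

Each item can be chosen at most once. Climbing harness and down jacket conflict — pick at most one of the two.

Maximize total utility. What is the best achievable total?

The ratio heuristic lands on camera + down jacket + crampons + binoculars + thermos + water filter (655) but leaves 2 kg idle.
The 3 kg tied up in binoculars and thermos is better spent on tent — total rises to 701 (23 kg).
Next best is cook set + camera + crampons + binoculars + water filter at 699 (23 kg) — short by 2.

701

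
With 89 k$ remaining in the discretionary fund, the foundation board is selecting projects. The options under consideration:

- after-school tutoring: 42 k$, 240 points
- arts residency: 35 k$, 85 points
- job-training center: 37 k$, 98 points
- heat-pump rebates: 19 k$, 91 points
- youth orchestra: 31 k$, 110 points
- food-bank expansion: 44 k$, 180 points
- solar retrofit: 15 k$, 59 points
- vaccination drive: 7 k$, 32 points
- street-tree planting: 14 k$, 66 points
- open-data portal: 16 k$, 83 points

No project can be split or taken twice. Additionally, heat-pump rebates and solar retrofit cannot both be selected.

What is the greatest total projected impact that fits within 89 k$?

Taking the top-ratio projects first gives after-school tutoring + heat-pump rebates + vaccination drive + open-data portal for 446 (84 k$).
Replace heat-pump rebates and vaccination drive with solar retrofit + street-tree planting: the trade gains 2 net, giving 448 at 87 k$.
Every other selection either busts 89 k$ or breaks a pairing rule or fails to beat 448.

448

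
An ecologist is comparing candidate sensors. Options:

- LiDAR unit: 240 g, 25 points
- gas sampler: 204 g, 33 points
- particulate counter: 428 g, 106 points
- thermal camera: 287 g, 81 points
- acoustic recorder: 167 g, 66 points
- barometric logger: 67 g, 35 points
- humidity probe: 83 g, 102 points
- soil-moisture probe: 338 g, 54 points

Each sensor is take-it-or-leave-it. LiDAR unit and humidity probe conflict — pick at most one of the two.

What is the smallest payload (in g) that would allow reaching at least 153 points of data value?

250

Need the lightest bundle worth ≥ 153.
acoustic recorder + humidity probe reaches 168 using 250 g.
Any bundle with less than 250 g falls short of 153.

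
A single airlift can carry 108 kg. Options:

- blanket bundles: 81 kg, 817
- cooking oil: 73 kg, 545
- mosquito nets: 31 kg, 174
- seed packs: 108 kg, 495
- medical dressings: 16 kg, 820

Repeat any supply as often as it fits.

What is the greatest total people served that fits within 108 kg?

Density check — medical dressings 51.25, blanket bundles 10.09, cooking oil 7.47, mosquito nets 5.61 are the best per kg.
Best packing: 6×medical dressings — 96 kg, 4920 total.

4920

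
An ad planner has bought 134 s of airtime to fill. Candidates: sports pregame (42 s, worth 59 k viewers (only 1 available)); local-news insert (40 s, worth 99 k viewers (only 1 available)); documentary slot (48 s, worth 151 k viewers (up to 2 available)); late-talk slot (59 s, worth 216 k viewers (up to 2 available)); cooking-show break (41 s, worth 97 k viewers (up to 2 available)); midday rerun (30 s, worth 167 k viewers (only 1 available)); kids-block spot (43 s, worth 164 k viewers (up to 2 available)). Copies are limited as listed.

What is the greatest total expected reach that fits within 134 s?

Density check — midday rerun 5.57, kids-block spot 3.81, late-talk slot 3.66 are the best per s.
Filling by ratio: midday rerun + 2×kids-block spot for 495, with 18 s left unused.
Replace kids-block spot with late-talk slot: the trade gains 52 net, giving 547 at 132 s.

547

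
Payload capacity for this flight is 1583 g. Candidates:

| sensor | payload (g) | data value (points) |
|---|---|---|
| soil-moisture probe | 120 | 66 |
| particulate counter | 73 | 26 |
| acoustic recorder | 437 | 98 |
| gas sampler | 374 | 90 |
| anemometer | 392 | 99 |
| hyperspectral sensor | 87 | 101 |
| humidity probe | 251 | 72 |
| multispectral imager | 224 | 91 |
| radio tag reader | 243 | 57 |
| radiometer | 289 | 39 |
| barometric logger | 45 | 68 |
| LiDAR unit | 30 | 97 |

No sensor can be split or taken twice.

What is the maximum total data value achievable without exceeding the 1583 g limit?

Greedy by ratio would take soil-moisture probe + particulate counter + anemometer + hyperspectral sensor + humidity probe + multispectral imager + radio tag reader + barometric logger + LiDAR unit: 1465 g used, total 677.
Replace particulate counter and radio tag reader with gas sampler: the trade gains 7 net, giving 684 at 1523 g.
Runner-up soil-moisture probe + acoustic recorder + gas sampler + hyperspectral sensor + humidity probe + multispectral imager + barometric logger + LiDAR unit tops out at 683.

684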